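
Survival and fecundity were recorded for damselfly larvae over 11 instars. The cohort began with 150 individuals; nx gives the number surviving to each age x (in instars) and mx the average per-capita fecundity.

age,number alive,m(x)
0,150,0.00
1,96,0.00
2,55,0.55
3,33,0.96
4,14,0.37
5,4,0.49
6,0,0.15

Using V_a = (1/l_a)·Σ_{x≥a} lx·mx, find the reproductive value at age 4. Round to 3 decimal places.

lx = nx/n0 = nx/150: 1, 0.64, 0.36667…, 0.22, 0.09333…, 0.02667…, 0
lx·mx for x ≥ 4: 0.034533…, 0.013067…, 0 → sum = 0.0476…
V_4 = 0.0476… / l_4 = 0.0476… / 0.093333… = 0.51… → 0.510

0.510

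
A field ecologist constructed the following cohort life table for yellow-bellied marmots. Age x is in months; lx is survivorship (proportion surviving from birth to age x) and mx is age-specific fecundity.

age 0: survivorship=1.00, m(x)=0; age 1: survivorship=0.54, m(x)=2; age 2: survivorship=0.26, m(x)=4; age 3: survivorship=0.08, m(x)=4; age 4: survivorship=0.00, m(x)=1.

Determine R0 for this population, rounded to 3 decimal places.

lx·mx by age: 0, 1.08, 1.04, 0.32, 0
R0 = Σ lx·mx = 2.44 → 2.440

2.440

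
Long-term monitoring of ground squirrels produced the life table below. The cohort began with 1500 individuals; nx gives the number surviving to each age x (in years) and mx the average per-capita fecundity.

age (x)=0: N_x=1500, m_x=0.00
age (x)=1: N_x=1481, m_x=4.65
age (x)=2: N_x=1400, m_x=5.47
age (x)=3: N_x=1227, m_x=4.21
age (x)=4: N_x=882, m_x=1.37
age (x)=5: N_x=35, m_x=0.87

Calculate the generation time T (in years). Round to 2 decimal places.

2.04

lx = nx/n0 = nx/1500: 1, 0.98733…, 0.93333…, 0.818, 0.588, 0.02333…
lx·mx: 0, 4.5911…, 5.105333…, 3.44378, 0.80556, 0.0203… → R0 = 13.966073…
x·lx·mx: 0, 4.5911…, 10.210667…, 10.33134, 3.22224, 0.1015… → Σ = 28.456847…
T = 28.456847… / 13.966073… = 2.03757… → 2.04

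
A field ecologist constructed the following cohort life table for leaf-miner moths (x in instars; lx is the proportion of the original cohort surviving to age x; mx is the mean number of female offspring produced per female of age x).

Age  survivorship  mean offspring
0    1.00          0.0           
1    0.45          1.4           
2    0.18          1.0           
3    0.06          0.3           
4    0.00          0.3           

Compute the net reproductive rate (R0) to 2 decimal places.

lx·mx by age: 0, 0.63, 0.18, 0.018, 0
R0 = Σ lx·mx = 0.828 → 0.83

0.83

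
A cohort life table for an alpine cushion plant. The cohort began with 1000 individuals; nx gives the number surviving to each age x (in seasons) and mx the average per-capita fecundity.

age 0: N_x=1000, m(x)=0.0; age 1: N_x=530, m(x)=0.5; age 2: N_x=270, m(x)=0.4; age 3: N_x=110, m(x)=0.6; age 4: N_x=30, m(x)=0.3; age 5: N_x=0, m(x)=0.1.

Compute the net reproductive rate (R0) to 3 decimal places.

lx = nx/n0 = nx/1000: 1, 0.53, 0.27, 0.11, 0.03, 0
lx·mx by age: 0, 0.265, 0.108, 0.066, 0.009, 0
R0 = Σ lx·mx = 0.448 → 0.448

0.448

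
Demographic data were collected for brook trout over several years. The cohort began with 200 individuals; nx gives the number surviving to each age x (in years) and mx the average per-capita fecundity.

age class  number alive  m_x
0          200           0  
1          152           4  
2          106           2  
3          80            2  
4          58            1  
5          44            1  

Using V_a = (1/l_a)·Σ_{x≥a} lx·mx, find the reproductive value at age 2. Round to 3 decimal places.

4.472

lx = nx/n0 = nx/200: 1, 0.76, 0.53, 0.4, 0.29, 0.22
lx·mx for x ≥ 2: 1.06, 0.8, 0.29, 0.22 → sum = 2.37
V_2 = 2.37 / l_2 = 2.37 / 0.53 = 4.471698… → 4.472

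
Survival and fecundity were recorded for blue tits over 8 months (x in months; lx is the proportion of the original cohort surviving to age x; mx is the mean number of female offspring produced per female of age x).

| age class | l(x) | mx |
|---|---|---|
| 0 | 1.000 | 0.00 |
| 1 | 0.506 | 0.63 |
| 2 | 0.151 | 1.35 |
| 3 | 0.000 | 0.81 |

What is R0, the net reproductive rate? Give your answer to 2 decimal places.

0.52

lx·mx by age: 0, 0.31878, 0.20385, 0
R0 = Σ lx·mx = 0.52263 → 0.52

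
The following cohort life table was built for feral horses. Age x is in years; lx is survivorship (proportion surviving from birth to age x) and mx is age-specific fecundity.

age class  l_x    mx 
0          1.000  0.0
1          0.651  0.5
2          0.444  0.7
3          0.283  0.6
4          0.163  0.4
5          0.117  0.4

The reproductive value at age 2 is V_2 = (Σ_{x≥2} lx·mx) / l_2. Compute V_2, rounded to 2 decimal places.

1.33

lx·mx for x ≥ 2: 0.3108, 0.1698, 0.0652, 0.0468 → sum = 0.5926
V_2 = 0.5926 / l_2 = 0.5926 / 0.444 = 1.334685… → 1.33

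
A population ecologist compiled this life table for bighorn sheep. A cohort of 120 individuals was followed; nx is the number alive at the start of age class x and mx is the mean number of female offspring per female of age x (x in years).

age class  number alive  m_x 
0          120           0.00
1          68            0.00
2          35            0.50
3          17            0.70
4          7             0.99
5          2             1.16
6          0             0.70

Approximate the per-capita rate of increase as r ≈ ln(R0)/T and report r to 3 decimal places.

lx = nx/n0 = nx/120: 1, 0.56667…, 0.29167…, 0.14167…, 0.05833…, 0.01667…, 0
R0 = Σ lx·mx = 0 + 0 + 0.14583… + 0.09917… + 0.05775… + 0.01933… + 0 = 0.322083…
Σ x·lx·mx = 0.916833…; T = 0.916833…/0.322083… = 2.84657…
r ≈ ln(R0)/T = ln(0.322083…)/2.84657… = -0.398… → -0.398

-0.398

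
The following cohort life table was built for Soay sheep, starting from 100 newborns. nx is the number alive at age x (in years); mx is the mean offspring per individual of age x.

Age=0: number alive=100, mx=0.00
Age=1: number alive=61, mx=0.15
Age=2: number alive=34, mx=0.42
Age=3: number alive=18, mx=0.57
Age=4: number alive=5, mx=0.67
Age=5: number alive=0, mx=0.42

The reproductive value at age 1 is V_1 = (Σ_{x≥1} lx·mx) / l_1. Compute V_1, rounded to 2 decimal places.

lx = nx/n0 = nx/100: 1, 0.61, 0.34, 0.18, 0.05, 0
lx·mx for x ≥ 1: 0.0915, 0.1428, 0.1026, 0.0335, 0 → sum = 0.3704
V_1 = 0.3704 / l_1 = 0.3704 / 0.61 = 0.607213… → 0.61

0.61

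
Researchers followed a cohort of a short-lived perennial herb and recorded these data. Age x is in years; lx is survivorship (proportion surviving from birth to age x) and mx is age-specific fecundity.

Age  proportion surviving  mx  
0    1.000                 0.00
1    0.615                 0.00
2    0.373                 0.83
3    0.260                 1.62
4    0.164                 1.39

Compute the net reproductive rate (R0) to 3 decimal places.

lx·mx by age: 0, 0, 0.30959, 0.4212, 0.22796
R0 = Σ lx·mx = 0.95875 → 0.959

0.959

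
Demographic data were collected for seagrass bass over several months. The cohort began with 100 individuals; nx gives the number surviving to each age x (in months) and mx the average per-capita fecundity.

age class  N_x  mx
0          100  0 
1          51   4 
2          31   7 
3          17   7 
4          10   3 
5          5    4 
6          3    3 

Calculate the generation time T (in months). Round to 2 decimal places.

lx = nx/n0 = nx/100: 1, 0.51, 0.31, 0.17, 0.1, 0.05, 0.03
lx·mx: 0, 2.04, 2.17, 1.19, 0.3, 0.2, 0.09 → R0 = 5.99
x·lx·mx: 0, 2.04, 4.34, 3.57, 1.2, 1, 0.54 → Σ = 12.69
T = 12.69 / 5.99 = 2.118531… → 2.12

2.12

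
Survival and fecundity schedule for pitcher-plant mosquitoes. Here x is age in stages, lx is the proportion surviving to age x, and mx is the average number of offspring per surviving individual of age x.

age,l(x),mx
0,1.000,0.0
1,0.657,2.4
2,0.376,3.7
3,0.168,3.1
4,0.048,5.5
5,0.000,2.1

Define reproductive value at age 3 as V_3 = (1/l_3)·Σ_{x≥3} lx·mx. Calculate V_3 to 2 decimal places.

4.67

lx·mx for x ≥ 3: 0.5208, 0.264, 0 → sum = 0.7848
V_3 = 0.7848 / l_3 = 0.7848 / 0.168 = 4.671429… → 4.67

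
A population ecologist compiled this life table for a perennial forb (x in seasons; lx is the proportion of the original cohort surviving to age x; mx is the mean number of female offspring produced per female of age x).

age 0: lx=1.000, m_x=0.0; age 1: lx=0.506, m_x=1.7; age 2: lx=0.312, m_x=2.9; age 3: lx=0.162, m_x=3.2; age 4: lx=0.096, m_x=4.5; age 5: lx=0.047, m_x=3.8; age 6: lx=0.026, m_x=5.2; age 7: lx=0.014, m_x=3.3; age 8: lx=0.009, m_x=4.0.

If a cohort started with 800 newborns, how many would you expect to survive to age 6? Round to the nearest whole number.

21

Expected survivors = N0 · l_6 = 800 × 0.026 = 20.8 → 21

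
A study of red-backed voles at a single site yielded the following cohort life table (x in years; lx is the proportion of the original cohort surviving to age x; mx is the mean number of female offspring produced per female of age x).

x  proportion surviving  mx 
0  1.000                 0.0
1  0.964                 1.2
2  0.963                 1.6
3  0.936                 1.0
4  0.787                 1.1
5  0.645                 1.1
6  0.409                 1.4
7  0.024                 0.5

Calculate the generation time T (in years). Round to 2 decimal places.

lx·mx: 0, 1.1568, 1.5408, 0.936, 0.8657, 0.7095, 0.5726, 0.012 → R0 = 5.7934
x·lx·mx: 0, 1.1568, 3.0816, 2.808, 3.4628, 3.5475, 3.4356, 0.084 → Σ = 17.5763
T = 17.5763 / 5.7934 = 3.033849… → 3.03

3.03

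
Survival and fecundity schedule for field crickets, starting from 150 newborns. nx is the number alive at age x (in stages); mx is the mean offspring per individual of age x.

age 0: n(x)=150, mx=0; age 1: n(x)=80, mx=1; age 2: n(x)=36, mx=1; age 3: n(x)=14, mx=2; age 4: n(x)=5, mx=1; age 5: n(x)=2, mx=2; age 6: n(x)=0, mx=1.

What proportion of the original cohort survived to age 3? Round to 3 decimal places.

0.093

l_3 = n_3/n_0 = 14/150 = 0.093333… → 0.093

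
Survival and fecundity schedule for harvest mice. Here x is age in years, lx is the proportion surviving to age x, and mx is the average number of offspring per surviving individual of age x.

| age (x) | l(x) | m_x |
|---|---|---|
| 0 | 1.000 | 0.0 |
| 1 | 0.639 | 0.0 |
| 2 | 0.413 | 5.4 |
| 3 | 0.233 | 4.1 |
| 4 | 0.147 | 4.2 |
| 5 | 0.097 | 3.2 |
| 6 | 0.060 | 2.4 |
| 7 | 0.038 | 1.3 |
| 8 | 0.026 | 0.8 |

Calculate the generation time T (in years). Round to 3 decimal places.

lx·mx: 0, 0, 2.2302, 0.9553, 0.6174, 0.3104, 0.144, 0.0494, 0.0208 → R0 = 4.3275
x·lx·mx: 0, 0, 4.4604, 2.8659, 2.4696, 1.552, 0.864, 0.3458, 0.1664 → Σ = 12.7241
T = 12.7241 / 4.3275 = 2.940289… → 2.940

2.940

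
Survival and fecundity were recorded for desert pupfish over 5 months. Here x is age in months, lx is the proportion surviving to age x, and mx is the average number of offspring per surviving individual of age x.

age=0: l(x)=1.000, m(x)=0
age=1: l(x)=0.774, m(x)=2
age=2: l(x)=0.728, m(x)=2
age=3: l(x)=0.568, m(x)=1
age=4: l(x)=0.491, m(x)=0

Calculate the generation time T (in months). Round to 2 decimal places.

lx·mx: 0, 1.548, 1.456, 0.568, 0 → R0 = 3.572
x·lx·mx: 0, 1.548, 2.912, 1.704, 0 → Σ = 6.164
T = 6.164 / 3.572 = 1.725644… → 1.73

1.73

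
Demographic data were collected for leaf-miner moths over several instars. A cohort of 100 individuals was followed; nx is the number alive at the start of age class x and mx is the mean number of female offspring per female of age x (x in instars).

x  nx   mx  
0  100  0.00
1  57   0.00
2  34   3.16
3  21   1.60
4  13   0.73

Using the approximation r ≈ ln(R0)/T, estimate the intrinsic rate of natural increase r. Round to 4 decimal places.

lx = nx/n0 = nx/100: 1, 0.57, 0.34, 0.21, 0.13
R0 = Σ lx·mx = 0 + 0 + 1.0744 + 0.336 + 0.0949 = 1.5053
Σ x·lx·mx = 3.5364; T = 3.5364/1.5053 = 2.3493…
r ≈ ln(R0)/T = ln(1.5053)/2.3493… = 0.174091… → 0.1741

0.1741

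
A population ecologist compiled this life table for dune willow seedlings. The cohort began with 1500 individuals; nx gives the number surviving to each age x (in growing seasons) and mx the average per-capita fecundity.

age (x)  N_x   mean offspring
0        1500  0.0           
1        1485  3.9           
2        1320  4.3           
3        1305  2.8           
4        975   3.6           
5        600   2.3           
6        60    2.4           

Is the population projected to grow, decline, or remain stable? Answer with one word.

lx = nx/n0 = nx/1500: 1, 0.99, 0.88, 0.87, 0.65, 0.4, 0.04
R0 = Σ lx·mx = 0 + 3.861 + 3.784 + 2.436 + 2.34 + 0.92 + 0.096 = 13.437
R0 > 1, so the population is growing.

growing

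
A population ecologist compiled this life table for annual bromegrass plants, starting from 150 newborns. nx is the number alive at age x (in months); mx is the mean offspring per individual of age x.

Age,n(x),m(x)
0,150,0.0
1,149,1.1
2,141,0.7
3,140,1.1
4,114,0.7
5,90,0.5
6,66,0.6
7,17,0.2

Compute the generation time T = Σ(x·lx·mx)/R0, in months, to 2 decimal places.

2.79

lx = nx/n0 = nx/150: 1, 0.99333…, 0.94, 0.93333…, 0.76, 0.6, 0.44, 0.11333…
lx·mx: 0, 1.092667…, 0.658, 1.026667…, 0.532, 0.3, 0.264, 0.022667… → R0 = 3.896…
x·lx·mx: 0, 1.092667…, 1.316, 3.08…, 2.128, 1.5, 1.584, 0.158667… → Σ = 10.859333…
T = 10.859333… / 3.896… = 2.787303… → 2.79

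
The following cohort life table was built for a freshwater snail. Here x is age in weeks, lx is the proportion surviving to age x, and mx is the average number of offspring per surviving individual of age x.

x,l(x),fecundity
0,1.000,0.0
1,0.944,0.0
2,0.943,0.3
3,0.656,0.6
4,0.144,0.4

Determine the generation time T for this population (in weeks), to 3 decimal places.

lx·mx: 0, 0, 0.2829, 0.3936, 0.0576 → R0 = 0.7341
x·lx·mx: 0, 0, 0.5658, 1.1808, 0.2304 → Σ = 1.977
T = 1.977 / 0.7341 = 2.693094… → 2.693

2.693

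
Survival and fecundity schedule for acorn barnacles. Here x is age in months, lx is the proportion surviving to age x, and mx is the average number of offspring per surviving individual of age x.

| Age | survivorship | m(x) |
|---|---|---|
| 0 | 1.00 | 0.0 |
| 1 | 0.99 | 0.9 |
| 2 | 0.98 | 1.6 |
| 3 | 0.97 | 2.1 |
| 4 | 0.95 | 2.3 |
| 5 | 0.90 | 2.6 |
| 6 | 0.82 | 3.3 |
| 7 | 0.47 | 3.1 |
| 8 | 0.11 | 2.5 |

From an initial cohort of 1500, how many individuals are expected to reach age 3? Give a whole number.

1455

Expected survivors = N0 · l_3 = 1500 × 0.97 = 1455 → 1455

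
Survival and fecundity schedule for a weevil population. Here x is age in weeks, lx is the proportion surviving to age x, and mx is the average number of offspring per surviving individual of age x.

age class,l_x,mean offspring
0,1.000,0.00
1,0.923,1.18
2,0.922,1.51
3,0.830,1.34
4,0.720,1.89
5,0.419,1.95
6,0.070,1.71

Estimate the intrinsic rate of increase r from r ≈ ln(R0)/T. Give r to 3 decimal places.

R0 = Σ lx·mx = 0 + 1.08914 + 1.39222 + 1.1122 + 1.3608 + 0.81705 + 0.1197 = 5.89111
Σ x·lx·mx = 17.45683; T = 17.45683/5.89111 = 2.96325…
r ≈ ln(R0)/T = ln(5.89111)/2.96325… = 0.59848… → 0.598

0.598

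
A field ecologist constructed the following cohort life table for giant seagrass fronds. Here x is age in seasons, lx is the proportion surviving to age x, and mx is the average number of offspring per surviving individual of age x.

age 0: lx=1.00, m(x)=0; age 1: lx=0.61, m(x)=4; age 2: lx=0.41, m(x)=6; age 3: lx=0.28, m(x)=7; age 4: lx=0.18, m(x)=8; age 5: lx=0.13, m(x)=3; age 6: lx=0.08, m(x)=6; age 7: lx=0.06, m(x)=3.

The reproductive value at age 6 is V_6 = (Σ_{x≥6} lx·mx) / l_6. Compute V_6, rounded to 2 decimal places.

8.25

lx·mx for x ≥ 6: 0.48, 0.18 → sum = 0.66
V_6 = 0.66 / l_6 = 0.66 / 0.08 = 8.25 → 8.25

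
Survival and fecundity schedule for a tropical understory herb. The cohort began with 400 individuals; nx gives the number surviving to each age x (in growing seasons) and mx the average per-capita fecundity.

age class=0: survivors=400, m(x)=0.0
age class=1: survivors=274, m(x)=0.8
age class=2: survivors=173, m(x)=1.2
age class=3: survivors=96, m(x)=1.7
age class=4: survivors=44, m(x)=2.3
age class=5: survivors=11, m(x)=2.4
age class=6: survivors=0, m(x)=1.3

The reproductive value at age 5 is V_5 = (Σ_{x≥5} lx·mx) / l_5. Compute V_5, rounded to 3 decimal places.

2.400

lx = nx/n0 = nx/400: 1, 0.685, 0.4325, 0.24, 0.11, 0.0275, 0
lx·mx for x ≥ 5: 0.066, 0 → sum = 0.066
V_5 = 0.066 / l_5 = 0.066 / 0.0275 = 2.4 → 2.400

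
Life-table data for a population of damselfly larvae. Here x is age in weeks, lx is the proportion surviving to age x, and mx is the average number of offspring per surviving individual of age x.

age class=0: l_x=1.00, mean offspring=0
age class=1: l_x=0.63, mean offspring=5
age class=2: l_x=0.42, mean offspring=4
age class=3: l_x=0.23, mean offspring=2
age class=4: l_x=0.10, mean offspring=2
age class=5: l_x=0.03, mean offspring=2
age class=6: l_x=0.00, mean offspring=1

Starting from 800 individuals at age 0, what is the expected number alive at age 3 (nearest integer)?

Expected survivors = N0 · l_3 = 800 × 0.23 = 184 → 184

184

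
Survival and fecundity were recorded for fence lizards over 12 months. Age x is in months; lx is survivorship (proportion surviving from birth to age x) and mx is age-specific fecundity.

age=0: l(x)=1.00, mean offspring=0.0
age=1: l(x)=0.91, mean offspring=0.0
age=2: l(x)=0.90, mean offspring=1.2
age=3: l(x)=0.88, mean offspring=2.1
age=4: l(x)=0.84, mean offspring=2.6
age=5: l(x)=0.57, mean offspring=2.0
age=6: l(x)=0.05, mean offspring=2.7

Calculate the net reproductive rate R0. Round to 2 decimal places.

6.39

lx·mx by age: 0, 0, 1.08, 1.848, 2.184, 1.14, 0.135
R0 = Σ lx·mx = 6.387 → 6.39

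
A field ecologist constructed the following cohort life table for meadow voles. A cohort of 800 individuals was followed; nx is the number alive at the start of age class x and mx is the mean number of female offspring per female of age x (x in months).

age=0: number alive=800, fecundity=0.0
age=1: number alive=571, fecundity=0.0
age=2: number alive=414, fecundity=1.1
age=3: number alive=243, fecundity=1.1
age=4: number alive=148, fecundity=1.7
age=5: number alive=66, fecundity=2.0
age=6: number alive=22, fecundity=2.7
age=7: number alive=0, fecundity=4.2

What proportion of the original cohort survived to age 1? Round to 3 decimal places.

0.714

l_1 = n_1/n_0 = 571/800 = 0.71375 → 0.714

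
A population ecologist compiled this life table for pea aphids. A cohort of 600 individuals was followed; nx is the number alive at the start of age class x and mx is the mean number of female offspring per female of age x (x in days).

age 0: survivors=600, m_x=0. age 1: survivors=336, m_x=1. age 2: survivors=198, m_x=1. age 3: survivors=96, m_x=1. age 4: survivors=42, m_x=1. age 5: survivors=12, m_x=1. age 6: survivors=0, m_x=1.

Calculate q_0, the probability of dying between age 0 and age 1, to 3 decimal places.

0.440

lx = nx/n0 = nx/600: 1, 0.56, 0.33, 0.16, 0.07, 0.02, 0
q_0 = (l_0 − l_1) / l_0 = (1 − 0.56) / 1
     = 0.44 / 1 = 0.44 → 0.440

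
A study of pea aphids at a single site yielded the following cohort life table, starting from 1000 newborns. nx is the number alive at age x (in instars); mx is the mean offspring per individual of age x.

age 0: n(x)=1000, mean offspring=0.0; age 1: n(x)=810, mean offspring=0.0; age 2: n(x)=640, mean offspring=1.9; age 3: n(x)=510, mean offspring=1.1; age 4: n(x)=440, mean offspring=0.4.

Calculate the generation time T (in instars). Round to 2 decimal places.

lx = nx/n0 = nx/1000: 1, 0.81, 0.64, 0.51, 0.44
lx·mx: 0, 0, 1.216, 0.561, 0.176 → R0 = 1.953
x·lx·mx: 0, 0, 2.432, 1.683, 0.704 → Σ = 4.819
T = 4.819 / 1.953 = 2.467486… → 2.47

2.47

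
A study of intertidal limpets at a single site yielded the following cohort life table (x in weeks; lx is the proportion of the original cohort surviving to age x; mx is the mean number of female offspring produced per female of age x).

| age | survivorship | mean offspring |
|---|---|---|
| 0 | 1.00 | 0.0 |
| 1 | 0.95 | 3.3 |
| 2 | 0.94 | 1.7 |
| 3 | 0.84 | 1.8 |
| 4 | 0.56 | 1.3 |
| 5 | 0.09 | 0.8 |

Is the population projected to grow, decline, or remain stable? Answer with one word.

R0 = Σ lx·mx = 0 + 3.135 + 1.598 + 1.512 + 0.728 + 0.072 = 7.045
R0 > 1, so the population is growing.

growing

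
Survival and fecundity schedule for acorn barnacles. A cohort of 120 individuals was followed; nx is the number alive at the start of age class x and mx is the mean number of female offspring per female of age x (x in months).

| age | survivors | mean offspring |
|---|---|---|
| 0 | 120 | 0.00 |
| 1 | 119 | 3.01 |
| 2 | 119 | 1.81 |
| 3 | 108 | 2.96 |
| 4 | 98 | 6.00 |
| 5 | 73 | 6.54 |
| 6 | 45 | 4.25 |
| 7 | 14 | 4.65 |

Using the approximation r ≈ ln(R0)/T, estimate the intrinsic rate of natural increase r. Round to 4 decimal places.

lx = nx/n0 = nx/120: 1, 0.99167…, 0.99167…, 0.9, 0.81667…, 0.60833…, 0.375, 0.11667…
R0 = Σ lx·mx = 0 + 2.98492… + 1.79492… + 2.664 + 4.9… + 3.9785… + 1.59375 + 0.5425… = 18.458583…
Σ x·lx·mx = 67.41925…; T = 67.41925…/18.458583… = 3.65246…
r ≈ ln(R0)/T = ln(18.458583…)/3.65246… = 0.798237… → 0.7982

0.7982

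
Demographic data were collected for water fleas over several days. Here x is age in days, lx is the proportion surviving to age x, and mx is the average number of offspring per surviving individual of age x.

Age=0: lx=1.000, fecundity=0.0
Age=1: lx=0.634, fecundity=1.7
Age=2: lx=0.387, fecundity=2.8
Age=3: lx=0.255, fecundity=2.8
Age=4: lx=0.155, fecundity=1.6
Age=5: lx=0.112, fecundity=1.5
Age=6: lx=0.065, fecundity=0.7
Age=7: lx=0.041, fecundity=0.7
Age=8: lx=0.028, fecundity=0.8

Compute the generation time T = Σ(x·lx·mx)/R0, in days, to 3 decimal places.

lx·mx: 0, 1.0778, 1.0836, 0.714, 0.248, 0.168, 0.0455, 0.0287, 0.0224 → R0 = 3.388
x·lx·mx: 0, 1.0778, 2.1672, 2.142, 0.992, 0.84, 0.273, 0.2009, 0.1792 → Σ = 7.8721
T = 7.8721 / 3.388 = 2.323524… → 2.324

2.324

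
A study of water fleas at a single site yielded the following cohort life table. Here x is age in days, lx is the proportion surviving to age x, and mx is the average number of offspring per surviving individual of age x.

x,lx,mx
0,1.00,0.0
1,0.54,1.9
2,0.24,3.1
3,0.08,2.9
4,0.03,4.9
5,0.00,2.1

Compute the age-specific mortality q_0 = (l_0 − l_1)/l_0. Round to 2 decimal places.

0.46

q_0 = (l_0 − l_1) / l_0 = (1 − 0.54) / 1
     = 0.46 / 1 = 0.46 → 0.46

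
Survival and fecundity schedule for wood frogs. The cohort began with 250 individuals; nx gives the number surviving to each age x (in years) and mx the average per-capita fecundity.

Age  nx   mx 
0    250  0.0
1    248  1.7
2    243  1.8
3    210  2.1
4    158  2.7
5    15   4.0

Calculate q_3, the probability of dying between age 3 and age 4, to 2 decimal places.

0.25

lx = nx/n0 = nx/250: 1, 0.992, 0.972, 0.84, 0.632, 0.06
q_3 = (l_3 − l_4) / l_3 = (0.84 − 0.632) / 0.84
     = 0.208 / 0.84 = 0.247619… → 0.25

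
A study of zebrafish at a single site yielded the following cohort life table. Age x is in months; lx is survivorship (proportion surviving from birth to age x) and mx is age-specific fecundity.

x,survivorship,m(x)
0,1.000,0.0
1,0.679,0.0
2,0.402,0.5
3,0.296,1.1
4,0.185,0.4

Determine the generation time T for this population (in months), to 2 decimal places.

lx·mx: 0, 0, 0.201, 0.3256, 0.074 → R0 = 0.6006
x·lx·mx: 0, 0, 0.402, 0.9768, 0.296 → Σ = 1.6748
T = 1.6748 / 0.6006 = 2.788545… → 2.79

2.79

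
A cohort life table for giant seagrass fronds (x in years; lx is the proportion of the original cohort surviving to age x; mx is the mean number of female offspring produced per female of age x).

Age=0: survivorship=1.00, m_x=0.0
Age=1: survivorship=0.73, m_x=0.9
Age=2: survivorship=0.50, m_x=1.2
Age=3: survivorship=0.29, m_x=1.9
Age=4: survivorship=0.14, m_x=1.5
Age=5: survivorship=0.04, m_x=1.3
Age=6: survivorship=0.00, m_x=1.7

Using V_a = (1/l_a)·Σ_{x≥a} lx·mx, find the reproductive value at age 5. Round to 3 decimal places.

1.300

lx·mx for x ≥ 5: 0.052, 0 → sum = 0.052
V_5 = 0.052 / l_5 = 0.052 / 0.04 = 1.3 → 1.300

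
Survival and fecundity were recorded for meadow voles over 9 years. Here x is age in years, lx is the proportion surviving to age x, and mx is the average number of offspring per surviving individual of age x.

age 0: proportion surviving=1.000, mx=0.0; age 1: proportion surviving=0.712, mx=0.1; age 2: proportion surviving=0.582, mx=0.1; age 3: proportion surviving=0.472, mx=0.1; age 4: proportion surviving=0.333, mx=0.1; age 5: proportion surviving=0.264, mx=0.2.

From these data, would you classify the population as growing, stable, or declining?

declining

R0 = Σ lx·mx = 0 + 0.0712 + 0.0582 + 0.0472 + 0.0333 + 0.0528 = 0.2627
R0 < 1, so the population is declining.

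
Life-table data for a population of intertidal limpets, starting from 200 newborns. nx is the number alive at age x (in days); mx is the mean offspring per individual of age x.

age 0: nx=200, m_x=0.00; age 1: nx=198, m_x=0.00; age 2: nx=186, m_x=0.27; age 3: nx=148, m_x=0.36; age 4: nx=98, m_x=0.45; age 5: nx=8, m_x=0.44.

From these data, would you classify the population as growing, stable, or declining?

declining

lx = nx/n0 = nx/200: 1, 0.99, 0.93, 0.74, 0.49, 0.04
R0 = Σ lx·mx = 0 + 0 + 0.2511 + 0.2664 + 0.2205 + 0.0176 = 0.7556
R0 < 1, so the population is declining.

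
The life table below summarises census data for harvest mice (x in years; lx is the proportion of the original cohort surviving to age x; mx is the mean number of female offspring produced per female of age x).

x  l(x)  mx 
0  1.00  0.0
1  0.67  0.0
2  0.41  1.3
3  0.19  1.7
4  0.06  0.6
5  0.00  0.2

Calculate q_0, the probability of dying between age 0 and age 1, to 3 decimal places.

0.330

q_0 = (l_0 − l_1) / l_0 = (1 − 0.67) / 1
     = 0.33 / 1 = 0.33 → 0.330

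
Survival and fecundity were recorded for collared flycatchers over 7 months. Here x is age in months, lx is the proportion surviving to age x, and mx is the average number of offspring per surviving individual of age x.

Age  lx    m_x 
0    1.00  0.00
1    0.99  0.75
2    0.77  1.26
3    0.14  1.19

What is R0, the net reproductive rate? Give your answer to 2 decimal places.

1.88

lx·mx by age: 0, 0.7425, 0.9702, 0.1666
R0 = Σ lx·mx = 1.8793 → 1.88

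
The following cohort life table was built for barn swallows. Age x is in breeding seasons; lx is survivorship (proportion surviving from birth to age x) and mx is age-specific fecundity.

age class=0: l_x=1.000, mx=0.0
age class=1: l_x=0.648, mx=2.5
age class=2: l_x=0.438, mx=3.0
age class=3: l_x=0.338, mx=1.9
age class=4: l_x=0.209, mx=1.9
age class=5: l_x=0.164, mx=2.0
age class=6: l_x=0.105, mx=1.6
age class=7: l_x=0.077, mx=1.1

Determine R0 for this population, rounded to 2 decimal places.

lx·mx by age: 0, 1.62, 1.314, 0.6422, 0.3971, 0.328, 0.168, 0.0847
R0 = Σ lx·mx = 4.554 → 4.55

4.55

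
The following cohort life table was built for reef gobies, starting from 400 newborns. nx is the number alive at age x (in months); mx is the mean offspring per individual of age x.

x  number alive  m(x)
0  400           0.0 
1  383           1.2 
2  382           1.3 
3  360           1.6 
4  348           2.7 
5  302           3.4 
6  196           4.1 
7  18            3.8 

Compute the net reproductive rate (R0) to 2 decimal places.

10.93

lx = nx/n0 = nx/400: 1, 0.9575, 0.955, 0.9, 0.87, 0.755, 0.49, 0.045
lx·mx by age: 0, 1.149, 1.2415, 1.44, 2.349, 2.567, 2.009, 0.171
R0 = Σ lx·mx = 10.9265 → 10.93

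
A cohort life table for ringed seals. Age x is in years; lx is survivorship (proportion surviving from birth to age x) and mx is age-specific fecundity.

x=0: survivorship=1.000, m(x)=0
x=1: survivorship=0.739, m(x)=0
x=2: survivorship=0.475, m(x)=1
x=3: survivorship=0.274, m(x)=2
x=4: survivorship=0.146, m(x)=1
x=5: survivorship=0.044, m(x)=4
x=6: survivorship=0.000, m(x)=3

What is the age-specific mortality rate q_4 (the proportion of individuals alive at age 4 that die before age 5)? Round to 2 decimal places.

q_4 = (l_4 − l_5) / l_4 = (0.146 − 0.044) / 0.146
     = 0.102 / 0.146 = 0.69863… → 0.70

0.70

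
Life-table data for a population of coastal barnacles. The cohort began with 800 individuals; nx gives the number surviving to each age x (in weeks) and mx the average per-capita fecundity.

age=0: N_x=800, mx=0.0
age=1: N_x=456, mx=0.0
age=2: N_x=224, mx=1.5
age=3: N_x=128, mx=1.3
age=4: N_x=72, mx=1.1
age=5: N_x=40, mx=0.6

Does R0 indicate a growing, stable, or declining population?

lx = nx/n0 = nx/800: 1, 0.57, 0.28, 0.16, 0.09, 0.05
R0 = Σ lx·mx = 0 + 0 + 0.42 + 0.208 + 0.099 + 0.03 = 0.757
R0 < 1, so the population is declining.

declining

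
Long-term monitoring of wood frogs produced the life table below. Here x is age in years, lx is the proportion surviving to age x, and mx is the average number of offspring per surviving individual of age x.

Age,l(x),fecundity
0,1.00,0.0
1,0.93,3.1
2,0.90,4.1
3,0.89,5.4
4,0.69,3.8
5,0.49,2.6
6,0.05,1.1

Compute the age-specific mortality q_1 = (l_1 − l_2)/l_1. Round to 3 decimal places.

0.032

q_1 = (l_1 − l_2) / l_1 = (0.93 − 0.9) / 0.93
     = 0.03 / 0.93 = 0.032258… → 0.032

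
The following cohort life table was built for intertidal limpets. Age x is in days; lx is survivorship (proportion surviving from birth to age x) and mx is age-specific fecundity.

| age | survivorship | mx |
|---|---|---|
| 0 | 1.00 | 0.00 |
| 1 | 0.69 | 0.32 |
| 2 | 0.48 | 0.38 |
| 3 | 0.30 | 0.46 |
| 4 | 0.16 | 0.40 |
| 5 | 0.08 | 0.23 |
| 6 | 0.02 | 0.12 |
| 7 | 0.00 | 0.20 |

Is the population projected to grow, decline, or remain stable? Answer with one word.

declining

R0 = Σ lx·mx = 0 + 0.2208 + 0.1824 + 0.138 + 0.064 + 0.0184 + 0.0024 + 0 = 0.626
R0 < 1, so the population is declining.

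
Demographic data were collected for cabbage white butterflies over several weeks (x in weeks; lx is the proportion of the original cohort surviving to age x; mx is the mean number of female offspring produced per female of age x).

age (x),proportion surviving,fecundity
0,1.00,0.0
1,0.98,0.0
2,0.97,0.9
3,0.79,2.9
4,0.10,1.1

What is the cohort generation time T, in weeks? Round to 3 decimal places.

lx·mx: 0, 0, 0.873, 2.291, 0.11 → R0 = 3.274
x·lx·mx: 0, 0, 1.746, 6.873, 0.44 → Σ = 9.059
T = 9.059 / 3.274 = 2.766952… → 2.767

2.767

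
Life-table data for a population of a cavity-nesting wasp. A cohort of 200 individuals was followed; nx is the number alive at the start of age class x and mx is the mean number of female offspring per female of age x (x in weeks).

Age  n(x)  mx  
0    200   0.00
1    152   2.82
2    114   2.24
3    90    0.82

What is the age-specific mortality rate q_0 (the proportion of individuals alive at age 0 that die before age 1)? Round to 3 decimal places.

0.240

lx = nx/n0 = nx/200: 1, 0.76, 0.57, 0.45
q_0 = (l_0 − l_1) / l_0 = (1 − 0.76) / 1
     = 0.24 / 1 = 0.24 → 0.240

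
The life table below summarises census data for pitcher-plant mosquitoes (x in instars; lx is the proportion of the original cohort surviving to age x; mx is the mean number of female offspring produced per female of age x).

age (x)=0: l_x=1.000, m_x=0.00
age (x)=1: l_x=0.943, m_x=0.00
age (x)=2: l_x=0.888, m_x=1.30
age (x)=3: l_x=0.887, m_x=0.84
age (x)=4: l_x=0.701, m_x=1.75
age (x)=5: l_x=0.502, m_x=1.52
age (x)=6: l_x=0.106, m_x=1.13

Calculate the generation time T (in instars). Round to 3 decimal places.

lx·mx: 0, 0, 1.1544, 0.74508, 1.22675, 0.76304, 0.11978 → R0 = 4.00905
x·lx·mx: 0, 0, 2.3088, 2.23524, 4.907, 3.8152, 0.71868 → Σ = 13.98492
T = 13.98492 / 4.00905 = 3.488338… → 3.488

3.488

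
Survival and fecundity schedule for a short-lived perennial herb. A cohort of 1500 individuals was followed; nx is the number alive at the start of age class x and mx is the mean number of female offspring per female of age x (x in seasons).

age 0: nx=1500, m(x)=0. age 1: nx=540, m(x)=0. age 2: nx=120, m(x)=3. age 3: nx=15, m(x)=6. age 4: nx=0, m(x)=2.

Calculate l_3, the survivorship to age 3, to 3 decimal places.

l_3 = n_3/n_0 = 15/1500 = 0.01 → 0.010

0.010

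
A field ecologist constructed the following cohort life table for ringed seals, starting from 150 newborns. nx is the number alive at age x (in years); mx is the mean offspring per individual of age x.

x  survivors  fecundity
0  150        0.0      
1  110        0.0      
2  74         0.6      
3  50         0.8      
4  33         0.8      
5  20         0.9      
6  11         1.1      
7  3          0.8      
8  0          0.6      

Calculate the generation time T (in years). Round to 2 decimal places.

lx = nx/n0 = nx/150: 1, 0.73333…, 0.49333…, 0.33333…, 0.22, 0.13333…, 0.07333…, 0.02, 0
lx·mx: 0, 0, 0.296…, 0.266667…, 0.176, 0.12…, 0.080667…, 0.016, 0 → R0 = 0.955333…
x·lx·mx: 0, 0, 0.592…, 0.8…, 0.704, 0.6…, 0.484…, 0.112, 0 → Σ = 3.292…
T = 3.292… / 0.955333… = 3.445918… → 3.45

3.45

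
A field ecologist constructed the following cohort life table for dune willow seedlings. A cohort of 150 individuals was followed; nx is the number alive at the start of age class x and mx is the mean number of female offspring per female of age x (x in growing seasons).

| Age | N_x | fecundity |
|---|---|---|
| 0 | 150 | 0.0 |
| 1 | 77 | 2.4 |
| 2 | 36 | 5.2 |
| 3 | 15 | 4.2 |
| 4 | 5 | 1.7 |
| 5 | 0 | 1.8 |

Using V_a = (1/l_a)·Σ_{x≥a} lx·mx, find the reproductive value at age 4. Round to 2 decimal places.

1.70

lx = nx/n0 = nx/150: 1, 0.51333…, 0.24, 0.1, 0.03333…, 0
lx·mx for x ≥ 4: 0.056667…, 0 → sum = 0.056667…
V_4 = 0.056667… / l_4 = 0.056667… / 0.033333… = 1.7… → 1.70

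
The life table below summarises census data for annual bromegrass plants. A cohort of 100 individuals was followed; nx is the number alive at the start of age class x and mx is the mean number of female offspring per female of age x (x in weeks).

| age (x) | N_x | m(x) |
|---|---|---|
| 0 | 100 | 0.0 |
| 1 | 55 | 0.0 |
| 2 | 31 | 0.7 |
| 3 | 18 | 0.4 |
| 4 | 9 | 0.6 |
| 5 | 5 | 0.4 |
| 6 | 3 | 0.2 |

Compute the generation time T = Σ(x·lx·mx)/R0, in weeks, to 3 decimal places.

lx = nx/n0 = nx/100: 1, 0.55, 0.31, 0.18, 0.09, 0.05, 0.03
lx·mx: 0, 0, 0.217, 0.072, 0.054, 0.02, 0.006 → R0 = 0.369
x·lx·mx: 0, 0, 0.434, 0.216, 0.216, 0.1, 0.036 → Σ = 1.002
T = 1.002 / 0.369 = 2.715447… → 2.715

2.715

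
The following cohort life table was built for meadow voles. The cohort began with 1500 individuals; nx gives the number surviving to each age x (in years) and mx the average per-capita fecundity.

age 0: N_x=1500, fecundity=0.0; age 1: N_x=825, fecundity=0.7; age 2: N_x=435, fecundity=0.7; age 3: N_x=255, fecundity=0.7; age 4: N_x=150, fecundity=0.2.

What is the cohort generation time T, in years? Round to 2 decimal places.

1.69

lx = nx/n0 = nx/1500: 1, 0.55, 0.29, 0.17, 0.1
lx·mx: 0, 0.385, 0.203, 0.119, 0.02 → R0 = 0.727
x·lx·mx: 0, 0.385, 0.406, 0.357, 0.08 → Σ = 1.228
T = 1.228 / 0.727 = 1.689133… → 1.69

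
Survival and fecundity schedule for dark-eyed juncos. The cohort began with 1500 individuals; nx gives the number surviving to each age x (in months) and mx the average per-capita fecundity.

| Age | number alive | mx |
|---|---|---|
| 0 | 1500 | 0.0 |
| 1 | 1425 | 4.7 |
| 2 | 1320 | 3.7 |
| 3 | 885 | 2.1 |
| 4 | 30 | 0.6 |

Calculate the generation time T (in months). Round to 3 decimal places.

lx = nx/n0 = nx/1500: 1, 0.95, 0.88, 0.59, 0.02
lx·mx: 0, 4.465, 3.256, 1.239, 0.012 → R0 = 8.972
x·lx·mx: 0, 4.465, 6.512, 3.717, 0.048 → Σ = 14.742
T = 14.742 / 8.972 = 1.643112… → 1.643

1.643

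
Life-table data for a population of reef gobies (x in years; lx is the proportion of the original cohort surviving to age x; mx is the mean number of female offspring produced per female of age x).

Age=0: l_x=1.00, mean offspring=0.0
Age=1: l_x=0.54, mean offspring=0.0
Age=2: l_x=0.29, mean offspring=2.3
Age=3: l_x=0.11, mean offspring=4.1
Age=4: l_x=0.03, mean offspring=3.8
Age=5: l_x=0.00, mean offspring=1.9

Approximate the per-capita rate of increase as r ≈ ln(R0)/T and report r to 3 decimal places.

0.082

R0 = Σ lx·mx = 0 + 0 + 0.667 + 0.451 + 0.114 + 0 = 1.232
Σ x·lx·mx = 3.143; T = 3.143/1.232 = 2.55114…
r ≈ ln(R0)/T = ln(1.232)/2.55114… = 0.08178… → 0.082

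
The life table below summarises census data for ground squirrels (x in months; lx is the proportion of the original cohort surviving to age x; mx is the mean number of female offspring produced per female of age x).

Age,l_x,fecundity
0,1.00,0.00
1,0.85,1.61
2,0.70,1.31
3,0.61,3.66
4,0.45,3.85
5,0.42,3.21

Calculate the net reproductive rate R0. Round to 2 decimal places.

lx·mx by age: 0, 1.3685, 0.917, 2.2326, 1.7325, 1.3482
R0 = Σ lx·mx = 7.5988 → 7.60

7.60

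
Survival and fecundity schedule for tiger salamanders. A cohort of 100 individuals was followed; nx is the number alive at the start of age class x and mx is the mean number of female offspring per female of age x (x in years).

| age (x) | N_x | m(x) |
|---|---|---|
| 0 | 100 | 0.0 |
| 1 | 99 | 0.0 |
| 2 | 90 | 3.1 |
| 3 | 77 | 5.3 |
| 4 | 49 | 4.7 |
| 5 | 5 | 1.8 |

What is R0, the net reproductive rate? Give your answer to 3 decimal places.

9.264

lx = nx/n0 = nx/100: 1, 0.99, 0.9, 0.77, 0.49, 0.05
lx·mx by age: 0, 0, 2.79, 4.081, 2.303, 0.09
R0 = Σ lx·mx = 9.264 → 9.264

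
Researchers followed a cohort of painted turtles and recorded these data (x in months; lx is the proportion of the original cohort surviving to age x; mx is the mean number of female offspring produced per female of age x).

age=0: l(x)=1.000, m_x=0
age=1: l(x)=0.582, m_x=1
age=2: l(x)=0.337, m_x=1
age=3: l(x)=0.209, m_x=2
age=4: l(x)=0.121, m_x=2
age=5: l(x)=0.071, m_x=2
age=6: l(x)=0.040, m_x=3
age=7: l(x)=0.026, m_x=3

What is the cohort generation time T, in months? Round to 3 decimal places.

lx·mx: 0, 0.582, 0.337, 0.418, 0.242, 0.142, 0.12, 0.078 → R0 = 1.919
x·lx·mx: 0, 0.582, 0.674, 1.254, 0.968, 0.71, 0.72, 0.546 → Σ = 5.454
T = 5.454 / 1.919 = 2.842105… → 2.842

2.842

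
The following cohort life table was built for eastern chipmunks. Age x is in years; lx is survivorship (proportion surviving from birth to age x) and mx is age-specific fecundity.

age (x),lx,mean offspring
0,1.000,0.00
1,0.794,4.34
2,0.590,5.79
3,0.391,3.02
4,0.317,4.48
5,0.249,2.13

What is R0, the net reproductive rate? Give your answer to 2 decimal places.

9.99

lx·mx by age: 0, 3.44596, 3.4161, 1.18082, 1.42016, 0.53037
R0 = Σ lx·mx = 9.99341 → 9.99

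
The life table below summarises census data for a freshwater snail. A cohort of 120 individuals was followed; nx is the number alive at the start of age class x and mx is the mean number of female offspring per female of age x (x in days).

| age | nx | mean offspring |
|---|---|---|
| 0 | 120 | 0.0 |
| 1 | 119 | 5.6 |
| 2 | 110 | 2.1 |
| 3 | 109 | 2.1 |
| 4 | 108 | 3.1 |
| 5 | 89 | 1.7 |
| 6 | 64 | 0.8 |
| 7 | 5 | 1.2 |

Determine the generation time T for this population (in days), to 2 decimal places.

lx = nx/n0 = nx/120: 1, 0.99167…, 0.91667…, 0.90833…, 0.9, 0.74167…, 0.53333…, 0.04167…
lx·mx: 0, 5.553333…, 1.925…, 1.9075…, 2.79, 1.260833…, 0.426667…, 0.05… → R0 = 13.913333…
x·lx·mx: 0, 5.553333…, 3.85…, 5.7225…, 11.16, 6.304167…, 2.56…, 0.35… → Σ = 35.5…
T = 35.5… / 13.913333… = 2.551509… → 2.55

2.55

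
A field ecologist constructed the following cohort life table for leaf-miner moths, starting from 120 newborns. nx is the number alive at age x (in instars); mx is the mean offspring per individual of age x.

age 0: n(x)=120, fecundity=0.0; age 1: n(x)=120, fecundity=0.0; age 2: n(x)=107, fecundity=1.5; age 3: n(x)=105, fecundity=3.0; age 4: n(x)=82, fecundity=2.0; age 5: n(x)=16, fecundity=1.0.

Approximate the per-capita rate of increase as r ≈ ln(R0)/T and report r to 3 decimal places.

0.556

lx = nx/n0 = nx/120: 1, 1, 0.89167…, 0.875, 0.68333…, 0.13333…
R0 = Σ lx·mx = 0 + 0 + 1.3375… + 2.625 + 1.36667… + 0.13333… = 5.4625…
Σ x·lx·mx = 16.683333…; T = 16.683333…/5.4625… = 3.05416…
r ≈ ln(R0)/T = ln(5.4625…)/3.05416… = 0.55593… → 0.556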